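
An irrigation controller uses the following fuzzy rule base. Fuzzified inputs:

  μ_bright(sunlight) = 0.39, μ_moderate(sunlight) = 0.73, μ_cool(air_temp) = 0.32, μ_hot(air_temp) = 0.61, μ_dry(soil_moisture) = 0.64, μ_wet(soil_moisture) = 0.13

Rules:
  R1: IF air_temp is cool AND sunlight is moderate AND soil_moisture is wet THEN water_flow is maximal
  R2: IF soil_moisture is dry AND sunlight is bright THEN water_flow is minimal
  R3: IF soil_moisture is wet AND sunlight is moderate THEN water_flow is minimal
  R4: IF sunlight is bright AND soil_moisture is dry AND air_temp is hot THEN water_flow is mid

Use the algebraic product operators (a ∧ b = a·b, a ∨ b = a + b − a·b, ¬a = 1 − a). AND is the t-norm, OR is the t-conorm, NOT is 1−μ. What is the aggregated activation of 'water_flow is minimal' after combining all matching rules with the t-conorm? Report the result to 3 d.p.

R1: cool=0.32, moderate=0.73, wet=0.13; AND[a·b] → w = 0.0304
R2: dry=0.64, bright=0.39; AND[a·b] → w = 0.2496
R3: wet=0.13, moderate=0.73; AND[a·b] → w = 0.0949
R4: bright=0.39, dry=0.64, hot=0.61; AND[a·b] → w = 0.1523
Rules with consequent 'minimal': {R2, R3} → strengths 0.2496, 0.0949
Aggregate via t-conorm [a + b − a·b]: 0.3208

0.321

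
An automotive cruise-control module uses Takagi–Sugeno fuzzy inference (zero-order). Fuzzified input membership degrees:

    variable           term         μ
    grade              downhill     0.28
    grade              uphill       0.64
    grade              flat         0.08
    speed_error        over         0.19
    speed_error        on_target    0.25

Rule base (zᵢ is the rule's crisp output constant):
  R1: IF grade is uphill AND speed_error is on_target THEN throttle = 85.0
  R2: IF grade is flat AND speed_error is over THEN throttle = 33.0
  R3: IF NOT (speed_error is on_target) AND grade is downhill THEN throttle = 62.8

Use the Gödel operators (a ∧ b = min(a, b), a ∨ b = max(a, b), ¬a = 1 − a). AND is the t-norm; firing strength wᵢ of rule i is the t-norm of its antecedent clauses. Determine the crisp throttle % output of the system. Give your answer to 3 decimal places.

R1 (z=85.0): uphill=0.64, on_target=0.25; AND[min(a, b)] → w = 0.25
R2 (z=33.0): flat=0.08, over=0.19; AND[min(a, b)] → w = 0.08
R3 (z=62.8): ¬on_target=1−0.25=0.75, downhill=0.28; AND[min(a, b)] → w = 0.28
Weighted average = (0.25·85.0 + 0.08·33.0 + 0.28·62.8) / (0.25 + 0.08 + 0.28)
  = 41.4740 / 0.6100 = 67.990

67.990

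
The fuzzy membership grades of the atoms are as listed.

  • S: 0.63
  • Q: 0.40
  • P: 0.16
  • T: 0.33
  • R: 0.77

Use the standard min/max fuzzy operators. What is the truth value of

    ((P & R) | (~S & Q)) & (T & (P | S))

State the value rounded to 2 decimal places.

0.33

P & R = min(a, b) on (0.16, 0.77) = 0.16
~S = 1 − 0.63 = 0.37
~S & Q = min(a, b) on (0.37, 0.40) = 0.37
(P & R) | (~S & Q) = max(a, b) on (0.16, 0.37) = 0.37
P | S = max(a, b) on (0.16, 0.63) = 0.63
T & (P | S) = min(a, b) on (0.33, 0.63) = 0.33
((P & R) | (~S & Q)) & (T & (P | S)) = min(a, b) on (0.37, 0.33) = 0.33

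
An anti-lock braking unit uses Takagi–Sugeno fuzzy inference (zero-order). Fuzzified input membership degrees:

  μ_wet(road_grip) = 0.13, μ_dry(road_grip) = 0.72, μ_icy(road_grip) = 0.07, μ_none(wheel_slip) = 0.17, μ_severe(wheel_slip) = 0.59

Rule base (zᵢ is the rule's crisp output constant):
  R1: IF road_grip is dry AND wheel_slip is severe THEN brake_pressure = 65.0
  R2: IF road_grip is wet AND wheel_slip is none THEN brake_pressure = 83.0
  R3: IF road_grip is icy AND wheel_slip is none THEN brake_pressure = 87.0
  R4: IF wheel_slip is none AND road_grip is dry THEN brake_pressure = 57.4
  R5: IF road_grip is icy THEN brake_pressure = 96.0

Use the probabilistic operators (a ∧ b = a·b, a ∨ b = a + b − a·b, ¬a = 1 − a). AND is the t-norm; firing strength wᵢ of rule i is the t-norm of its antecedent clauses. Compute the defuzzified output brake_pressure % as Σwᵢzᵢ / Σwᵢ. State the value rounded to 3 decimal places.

R1 (z=65.0): dry=0.72, severe=0.59; AND[a·b] → w = 0.4248
R2 (z=83.0): wet=0.13, none=0.17; AND[a·b] → w = 0.0221
R3 (z=87.0): icy=0.07, none=0.17; AND[a·b] → w = 0.0119
R4 (z=57.4): none=0.17, dry=0.72; AND[a·b] → w = 0.1224
R5 (z=96.0): icy=0.07 → w = 0.0700
Weighted average = (0.4248·65.0 + 0.0221·83.0 + 0.0119·87.0 + 0.1224·57.4 + 0.0700·96.0) / (0.4248 + 0.0221 + 0.0119 + 0.1224 + 0.0700)
  = 44.2274 / 0.6512 = 67.917

67.917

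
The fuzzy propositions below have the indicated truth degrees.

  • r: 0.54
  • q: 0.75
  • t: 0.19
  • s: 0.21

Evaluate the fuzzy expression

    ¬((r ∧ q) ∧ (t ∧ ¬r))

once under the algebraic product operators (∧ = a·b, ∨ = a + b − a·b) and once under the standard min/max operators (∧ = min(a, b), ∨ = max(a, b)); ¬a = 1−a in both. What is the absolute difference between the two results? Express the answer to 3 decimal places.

0.155

Under algebraic product:
  r ∧ q = a·b on (0.5400, 0.7500) = 0.4050
  ¬r = 1 − 0.5400 = 0.4600
  t ∧ ¬r = a·b on (0.1900, 0.4600) = 0.0874
  (r ∧ q) ∧ (t ∧ ¬r) = a·b on (0.4050, 0.0874) = 0.0354
  ¬((r ∧ q) ∧ (t ∧ ¬r)) = 1 − 0.0354 = 0.9646
  → value = 0.9646
Under standard min/max:
  r ∧ q = min(a, b) on (0.54, 0.75) = 0.54
  ¬r = 1 − 0.54 = 0.46
  t ∧ ¬r = min(a, b) on (0.19, 0.46) = 0.19
  (r ∧ q) ∧ (t ∧ ¬r) = min(a, b) on (0.54, 0.19) = 0.19
  ¬((r ∧ q) ∧ (t ∧ ¬r)) = 1 − 0.19 = 0.81
  → value = 0.8100
|0.9646 − 0.8100| = 0.155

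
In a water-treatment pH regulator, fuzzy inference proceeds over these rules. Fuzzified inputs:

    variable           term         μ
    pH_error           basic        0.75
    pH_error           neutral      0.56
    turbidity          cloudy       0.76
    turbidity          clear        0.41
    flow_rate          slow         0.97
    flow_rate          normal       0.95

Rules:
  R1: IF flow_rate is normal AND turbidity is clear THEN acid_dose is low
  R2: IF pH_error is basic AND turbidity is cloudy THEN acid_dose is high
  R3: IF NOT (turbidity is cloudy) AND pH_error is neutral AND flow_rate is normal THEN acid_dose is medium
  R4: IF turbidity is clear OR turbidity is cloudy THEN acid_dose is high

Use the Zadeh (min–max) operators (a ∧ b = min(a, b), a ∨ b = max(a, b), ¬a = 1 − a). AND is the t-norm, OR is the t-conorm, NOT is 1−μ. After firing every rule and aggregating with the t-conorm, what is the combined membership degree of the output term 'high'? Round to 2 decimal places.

0.76

R1: normal=0.95, clear=0.41; AND[min(a, b)] → w = 0.41
R2: basic=0.75, cloudy=0.76; AND[min(a, b)] → w = 0.75
R3: ¬cloudy=1−0.76=0.24, neutral=0.56, normal=0.95; AND[min(a, b)] → w = 0.24
R4: clear=0.41, cloudy=0.76; OR[max(a, b)] → w = 0.76
Rules with consequent 'high': {R2, R4} → strengths 0.75, 0.76
Aggregate via t-conorm [max(a, b)]: 0.76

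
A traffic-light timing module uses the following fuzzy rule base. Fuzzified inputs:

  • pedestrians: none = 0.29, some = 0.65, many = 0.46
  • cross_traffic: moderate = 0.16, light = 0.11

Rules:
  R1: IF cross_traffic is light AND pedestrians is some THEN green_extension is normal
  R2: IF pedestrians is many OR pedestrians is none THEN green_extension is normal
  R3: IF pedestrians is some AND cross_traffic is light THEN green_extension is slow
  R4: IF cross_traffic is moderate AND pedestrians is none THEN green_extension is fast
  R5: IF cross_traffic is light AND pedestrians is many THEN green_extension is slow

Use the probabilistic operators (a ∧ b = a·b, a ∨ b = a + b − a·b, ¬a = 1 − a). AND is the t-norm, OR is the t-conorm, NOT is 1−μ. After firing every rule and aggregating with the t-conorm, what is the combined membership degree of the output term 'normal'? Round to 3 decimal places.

R1: light=0.11, some=0.65; AND[a·b] → w = 0.0715
R2: many=0.46, none=0.29; OR[a + b − a·b] → w = 0.6166
R3: some=0.65, light=0.11; AND[a·b] → w = 0.0715
R4: moderate=0.16, none=0.29; AND[a·b] → w = 0.0464
R5: light=0.11, many=0.46; AND[a·b] → w = 0.0506
Rules with consequent 'normal': {R1, R2} → strengths 0.0715, 0.6166
Aggregate via t-conorm [a + b − a·b]: 0.6440

0.644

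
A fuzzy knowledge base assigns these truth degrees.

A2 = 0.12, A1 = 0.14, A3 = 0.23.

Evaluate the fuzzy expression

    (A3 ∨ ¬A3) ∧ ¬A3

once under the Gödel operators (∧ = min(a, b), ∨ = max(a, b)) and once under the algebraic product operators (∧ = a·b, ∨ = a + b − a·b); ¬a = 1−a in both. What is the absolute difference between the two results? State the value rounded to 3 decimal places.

0.136

Under Gödel:
  ¬A3 = 1 − 0.23 = 0.77
  A3 ∨ ¬A3 = max(a, b) on (0.23, 0.77) = 0.77
  ¬A3 = 1 − 0.23 = 0.77
  (A3 ∨ ¬A3) ∧ ¬A3 = min(a, b) on (0.77, 0.77) = 0.77
  → value = 0.7700
Under algebraic product:
  ¬A3 = 1 − 0.2300 = 0.7700
  A3 ∨ ¬A3 = a + b − a·b on (0.2300, 0.7700) = 0.8229
  ¬A3 = 1 − 0.2300 = 0.7700
  (A3 ∨ ¬A3) ∧ ¬A3 = a·b on (0.8229, 0.7700) = 0.6336
  → value = 0.6336
|0.7700 − 0.6336| = 0.136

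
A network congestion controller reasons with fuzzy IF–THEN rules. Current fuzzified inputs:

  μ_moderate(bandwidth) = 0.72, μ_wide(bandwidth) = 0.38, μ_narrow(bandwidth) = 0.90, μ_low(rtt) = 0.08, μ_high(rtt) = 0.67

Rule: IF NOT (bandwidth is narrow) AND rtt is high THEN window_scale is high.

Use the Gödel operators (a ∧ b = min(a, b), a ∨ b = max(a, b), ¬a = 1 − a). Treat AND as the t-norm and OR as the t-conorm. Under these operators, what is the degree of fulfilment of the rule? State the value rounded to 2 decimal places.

0.10

firing strength: ¬narrow=1−0.90=0.10, high=0.67; AND[min(a, b)] → w = 0.10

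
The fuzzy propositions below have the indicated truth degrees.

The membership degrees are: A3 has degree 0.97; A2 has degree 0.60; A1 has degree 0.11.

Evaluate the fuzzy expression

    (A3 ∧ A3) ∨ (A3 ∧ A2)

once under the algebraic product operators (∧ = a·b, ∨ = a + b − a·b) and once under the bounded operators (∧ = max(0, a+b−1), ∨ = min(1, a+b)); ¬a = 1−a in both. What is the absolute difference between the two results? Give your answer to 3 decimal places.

Under algebraic product:
  A3 ∧ A3 = a·b on (0.9700, 0.9700) = 0.9409
  A3 ∧ A2 = a·b on (0.9700, 0.6000) = 0.5820
  (A3 ∧ A3) ∨ (A3 ∧ A2) = a + b − a·b on (0.9409, 0.5820) = 0.9753
  → value = 0.9753
Under bounded:
  A3 ∧ A3 = max(0, a+b−1) on (0.97, 0.97) = 0.94
  A3 ∧ A2 = max(0, a+b−1) on (0.97, 0.60) = 0.57
  (A3 ∧ A3) ∨ (A3 ∧ A2) = min(1, a+b) on (0.94, 0.57) = 1.00
  → value = 1.0000
|0.9753 − 1.0000| = 0.025

0.025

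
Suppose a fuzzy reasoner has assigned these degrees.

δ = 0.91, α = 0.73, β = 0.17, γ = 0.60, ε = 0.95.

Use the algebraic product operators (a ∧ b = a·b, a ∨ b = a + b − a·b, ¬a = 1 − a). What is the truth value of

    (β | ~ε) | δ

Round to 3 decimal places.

0.929

~ε = 1 − 0.9500 = 0.0500
β | ~ε = a + b − a·b on (0.1700, 0.0500) = 0.2115
(β | ~ε) | δ = a + b − a·b on (0.2115, 0.9100) = 0.9290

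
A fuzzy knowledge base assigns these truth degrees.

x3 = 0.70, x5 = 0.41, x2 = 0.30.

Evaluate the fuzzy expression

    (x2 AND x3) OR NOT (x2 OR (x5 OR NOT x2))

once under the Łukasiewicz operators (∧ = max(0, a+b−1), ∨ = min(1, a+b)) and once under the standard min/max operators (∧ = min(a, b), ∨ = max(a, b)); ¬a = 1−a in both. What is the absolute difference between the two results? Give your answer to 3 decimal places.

0.300

Under Łukasiewicz:
  x2 AND x3 = max(0, a+b−1) on (0.30, 0.70) = 0.00
  NOT x2 = 1 − 0.30 = 0.70
  x5 OR NOT x2 = min(1, a+b) on (0.41, 0.70) = 1.00
  x2 OR (x5 OR NOT x2) = min(1, a+b) on (0.30, 1.00) = 1.00
  NOT (x2 OR (x5 OR NOT x2)) = 1 − 1.00 = 0.00
  (x2 AND x3) OR NOT (x2 OR (x5 OR NOT x2)) = min(1, a+b) on (0.00, 0.00) = 0.00
  → value = 0.0000
Under standard min/max:
  x2 AND x3 = min(a, b) on (0.30, 0.70) = 0.30
  NOT x2 = 1 − 0.30 = 0.70
  x5 OR NOT x2 = max(a, b) on (0.41, 0.70) = 0.70
  x2 OR (x5 OR NOT x2) = max(a, b) on (0.30, 0.70) = 0.70
  NOT (x2 OR (x5 OR NOT x2)) = 1 − 0.70 = 0.30
  (x2 AND x3) OR NOT (x2 OR (x5 OR NOT x2)) = max(a, b) on (0.30, 0.30) = 0.30
  → value = 0.3000
|0.0000 − 0.3000| = 0.300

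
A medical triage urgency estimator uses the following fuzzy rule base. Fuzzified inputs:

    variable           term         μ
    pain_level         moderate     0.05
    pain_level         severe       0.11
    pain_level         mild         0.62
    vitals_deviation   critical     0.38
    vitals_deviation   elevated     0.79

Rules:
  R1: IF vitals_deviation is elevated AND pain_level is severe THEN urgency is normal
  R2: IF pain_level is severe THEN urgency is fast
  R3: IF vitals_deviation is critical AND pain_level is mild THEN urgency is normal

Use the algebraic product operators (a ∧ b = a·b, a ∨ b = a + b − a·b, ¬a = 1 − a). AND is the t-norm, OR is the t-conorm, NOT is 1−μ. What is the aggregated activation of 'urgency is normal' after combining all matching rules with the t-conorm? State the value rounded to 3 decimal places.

R1: elevated=0.79, severe=0.11; AND[a·b] → w = 0.0869
R2: severe=0.11 → w = 0.1100
R3: critical=0.38, mild=0.62; AND[a·b] → w = 0.2356
Rules with consequent 'normal': {R1, R3} → strengths 0.0869, 0.2356
Aggregate via t-conorm [a + b − a·b]: 0.3020

0.302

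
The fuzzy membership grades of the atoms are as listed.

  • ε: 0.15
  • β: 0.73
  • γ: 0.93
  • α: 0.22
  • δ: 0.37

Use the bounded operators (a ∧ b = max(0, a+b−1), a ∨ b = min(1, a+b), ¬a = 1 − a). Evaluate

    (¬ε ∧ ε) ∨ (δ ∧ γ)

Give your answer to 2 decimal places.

0.30

¬ε = 1 − 0.15 = 0.85
¬ε ∧ ε = max(0, a+b−1) on (0.85, 0.15) = 0.00
δ ∧ γ = max(0, a+b−1) on (0.37, 0.93) = 0.30
(¬ε ∧ ε) ∨ (δ ∧ γ) = min(1, a+b) on (0.00, 0.30) = 0.30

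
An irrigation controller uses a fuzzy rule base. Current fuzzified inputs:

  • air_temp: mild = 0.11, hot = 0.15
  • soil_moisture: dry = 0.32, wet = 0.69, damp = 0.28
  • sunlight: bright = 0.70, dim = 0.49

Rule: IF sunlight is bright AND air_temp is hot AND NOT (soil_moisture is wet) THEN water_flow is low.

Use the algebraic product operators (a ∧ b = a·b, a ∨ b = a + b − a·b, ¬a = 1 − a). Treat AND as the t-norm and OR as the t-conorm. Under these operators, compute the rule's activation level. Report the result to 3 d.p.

0.033

firing strength: bright=0.70, hot=0.15, ¬wet=1−0.69=0.31; AND[a·b] → w = 0.0326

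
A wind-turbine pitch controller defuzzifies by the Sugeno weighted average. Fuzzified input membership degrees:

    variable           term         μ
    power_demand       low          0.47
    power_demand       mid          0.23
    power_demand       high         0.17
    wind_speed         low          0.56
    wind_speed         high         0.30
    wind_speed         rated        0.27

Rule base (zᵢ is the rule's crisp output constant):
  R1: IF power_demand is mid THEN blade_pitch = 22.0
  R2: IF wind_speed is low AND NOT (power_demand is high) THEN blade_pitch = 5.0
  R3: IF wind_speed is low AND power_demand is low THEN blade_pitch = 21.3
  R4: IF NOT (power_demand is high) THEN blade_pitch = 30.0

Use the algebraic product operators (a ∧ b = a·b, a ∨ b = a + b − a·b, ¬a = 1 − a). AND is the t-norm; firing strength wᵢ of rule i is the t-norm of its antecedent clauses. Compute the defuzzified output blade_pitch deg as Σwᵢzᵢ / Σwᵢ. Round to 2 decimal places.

21.19

R1 (z=22.0): mid=0.23 → w = 0.2300
R2 (z=5.0): low=0.56, ¬high=1−0.17=0.83; AND[a·b] → w = 0.4648
R3 (z=21.3): low=0.56, low=0.47; AND[a·b] → w = 0.2632
R4 (z=30.0): ¬high=1−0.17=0.83 → w = 0.8300
Weighted average = (0.2300·22.0 + 0.4648·5.0 + 0.2632·21.3 + 0.8300·30.0) / (0.2300 + 0.4648 + 0.2632 + 0.8300)
  = 37.8902 / 1.7880 = 21.19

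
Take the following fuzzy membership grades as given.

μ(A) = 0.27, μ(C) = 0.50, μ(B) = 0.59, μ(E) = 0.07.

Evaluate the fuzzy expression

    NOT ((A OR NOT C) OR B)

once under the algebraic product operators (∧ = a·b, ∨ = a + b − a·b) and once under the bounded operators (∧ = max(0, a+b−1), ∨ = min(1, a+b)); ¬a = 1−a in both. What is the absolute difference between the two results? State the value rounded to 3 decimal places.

Under algebraic product:
  NOT C = 1 − 0.5000 = 0.5000
  A OR NOT C = a + b − a·b on (0.2700, 0.5000) = 0.6350
  (A OR NOT C) OR B = a + b − a·b on (0.6350, 0.5900) = 0.8504
  NOT ((A OR NOT C) OR B) = 1 − 0.8504 = 0.1496
  → value = 0.1496
Under bounded:
  NOT C = 1 − 0.50 = 0.50
  A OR NOT C = min(1, a+b) on (0.27, 0.50) = 0.77
  (A OR NOT C) OR B = min(1, a+b) on (0.77, 0.59) = 1.00
  NOT ((A OR NOT C) OR B) = 1 − 1.00 = 0.00
  → value = 0.0000
|0.1496 − 0.0000| = 0.150

0.150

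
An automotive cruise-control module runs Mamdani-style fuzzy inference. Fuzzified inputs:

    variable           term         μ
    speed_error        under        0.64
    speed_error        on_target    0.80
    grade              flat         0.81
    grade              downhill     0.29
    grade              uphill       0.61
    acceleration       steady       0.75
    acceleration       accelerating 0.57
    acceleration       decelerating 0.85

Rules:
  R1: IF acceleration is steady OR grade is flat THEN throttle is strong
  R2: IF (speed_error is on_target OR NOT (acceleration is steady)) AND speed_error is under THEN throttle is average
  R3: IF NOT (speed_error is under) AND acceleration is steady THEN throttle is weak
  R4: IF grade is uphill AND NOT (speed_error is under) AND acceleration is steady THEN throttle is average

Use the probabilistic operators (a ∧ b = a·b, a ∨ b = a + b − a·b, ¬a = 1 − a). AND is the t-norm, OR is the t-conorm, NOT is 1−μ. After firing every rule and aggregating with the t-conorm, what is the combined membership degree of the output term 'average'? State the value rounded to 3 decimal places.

0.619

R1: steady=0.75, flat=0.81; OR[a + b − a·b] → w = 0.9525
R2: (on_target=0.80 OR ¬steady=1−0.75=0.25) = 0.8500; AND[a·b] with under=0.64 → w = 0.5440
R3: ¬under=1−0.64=0.36, steady=0.75; AND[a·b] → w = 0.2700
R4: uphill=0.61, ¬under=1−0.64=0.36, steady=0.75; AND[a·b] → w = 0.1647
Rules with consequent 'average': {R2, R4} → strengths 0.5440, 0.1647
Aggregate via t-conorm [a + b − a·b]: 0.6191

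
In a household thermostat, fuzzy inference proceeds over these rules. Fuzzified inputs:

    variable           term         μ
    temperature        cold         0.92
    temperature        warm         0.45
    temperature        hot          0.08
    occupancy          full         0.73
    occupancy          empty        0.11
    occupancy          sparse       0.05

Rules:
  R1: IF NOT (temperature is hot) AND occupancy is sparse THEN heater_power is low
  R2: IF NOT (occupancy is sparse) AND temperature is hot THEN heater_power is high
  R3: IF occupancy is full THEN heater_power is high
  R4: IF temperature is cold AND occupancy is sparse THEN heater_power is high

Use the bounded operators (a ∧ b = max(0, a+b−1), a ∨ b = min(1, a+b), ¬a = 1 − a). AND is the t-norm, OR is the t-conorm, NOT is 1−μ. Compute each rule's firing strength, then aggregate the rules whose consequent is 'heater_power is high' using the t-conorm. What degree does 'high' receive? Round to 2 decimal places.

R1: ¬hot=1−0.08=0.92, sparse=0.05; AND[max(0, a+b−1)] → w = 0.00
R2: ¬sparse=1−0.05=0.95, hot=0.08; AND[max(0, a+b−1)] → w = 0.03
R3: full=0.73 → w = 0.73
R4: cold=0.92, sparse=0.05; AND[max(0, a+b−1)] → w = 0.00
Rules with consequent 'high': {R2, R3, R4} → strengths 0.03, 0.73, 0.00
Aggregate via t-conorm [min(1, a+b)]: 0.76

0.76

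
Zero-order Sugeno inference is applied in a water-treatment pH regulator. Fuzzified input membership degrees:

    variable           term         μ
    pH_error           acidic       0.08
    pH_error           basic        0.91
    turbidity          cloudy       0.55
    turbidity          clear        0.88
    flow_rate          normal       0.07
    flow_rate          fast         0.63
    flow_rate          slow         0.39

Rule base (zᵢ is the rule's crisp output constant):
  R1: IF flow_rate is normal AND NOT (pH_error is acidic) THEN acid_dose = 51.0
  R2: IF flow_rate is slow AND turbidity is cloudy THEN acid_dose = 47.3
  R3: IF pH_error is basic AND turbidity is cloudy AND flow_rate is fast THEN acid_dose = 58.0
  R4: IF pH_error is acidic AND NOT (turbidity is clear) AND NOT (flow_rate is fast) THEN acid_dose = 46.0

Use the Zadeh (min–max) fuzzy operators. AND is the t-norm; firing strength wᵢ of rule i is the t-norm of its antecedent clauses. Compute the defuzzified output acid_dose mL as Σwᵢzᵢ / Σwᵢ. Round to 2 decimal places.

R1 (z=51.0): normal=0.07, ¬acidic=1−0.08=0.92; AND[min(a, b)] → w = 0.07
R2 (z=47.3): slow=0.39, cloudy=0.55; AND[min(a, b)] → w = 0.39
R3 (z=58.0): basic=0.91, cloudy=0.55, fast=0.63; AND[min(a, b)] → w = 0.55
R4 (z=46.0): acidic=0.08, ¬clear=1−0.88=0.12, ¬fast=1−0.63=0.37; AND[min(a, b)] → w = 0.08
Weighted average = (0.07·51.0 + 0.39·47.3 + 0.55·58.0 + 0.08·46.0) / (0.07 + 0.39 + 0.55 + 0.08)
  = 57.5970 / 1.0900 = 52.84

52.84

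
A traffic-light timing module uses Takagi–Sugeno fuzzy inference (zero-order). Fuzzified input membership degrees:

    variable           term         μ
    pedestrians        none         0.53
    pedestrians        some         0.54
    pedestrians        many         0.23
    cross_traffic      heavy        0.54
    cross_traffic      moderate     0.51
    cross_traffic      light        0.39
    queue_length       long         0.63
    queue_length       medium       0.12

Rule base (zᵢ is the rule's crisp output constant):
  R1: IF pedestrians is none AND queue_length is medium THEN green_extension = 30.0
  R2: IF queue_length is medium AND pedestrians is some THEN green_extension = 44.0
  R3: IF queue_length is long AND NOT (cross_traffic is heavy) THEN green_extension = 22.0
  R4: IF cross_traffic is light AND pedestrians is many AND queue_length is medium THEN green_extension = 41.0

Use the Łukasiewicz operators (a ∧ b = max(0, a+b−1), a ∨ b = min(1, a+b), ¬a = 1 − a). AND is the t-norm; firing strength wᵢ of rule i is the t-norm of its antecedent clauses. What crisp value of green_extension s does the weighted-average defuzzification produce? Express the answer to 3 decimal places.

R1 (z=30.0): none=0.53, medium=0.12; AND[max(0, a+b−1)] → w = 0.00
R2 (z=44.0): medium=0.12, some=0.54; AND[max(0, a+b−1)] → w = 0.00
R3 (z=22.0): long=0.63, ¬heavy=1−0.54=0.46; AND[max(0, a+b−1)] → w = 0.09
R4 (z=41.0): light=0.39, many=0.23, medium=0.12; AND[max(0, a+b−1)] → w = 0.00
Weighted average = (0.00·30.0 + 0.00·44.0 + 0.09·22.0 + 0.00·41.0) / (0.00 + 0.00 + 0.09 + 0.00)
  = 1.9800 / 0.0900 = 22.000

22.000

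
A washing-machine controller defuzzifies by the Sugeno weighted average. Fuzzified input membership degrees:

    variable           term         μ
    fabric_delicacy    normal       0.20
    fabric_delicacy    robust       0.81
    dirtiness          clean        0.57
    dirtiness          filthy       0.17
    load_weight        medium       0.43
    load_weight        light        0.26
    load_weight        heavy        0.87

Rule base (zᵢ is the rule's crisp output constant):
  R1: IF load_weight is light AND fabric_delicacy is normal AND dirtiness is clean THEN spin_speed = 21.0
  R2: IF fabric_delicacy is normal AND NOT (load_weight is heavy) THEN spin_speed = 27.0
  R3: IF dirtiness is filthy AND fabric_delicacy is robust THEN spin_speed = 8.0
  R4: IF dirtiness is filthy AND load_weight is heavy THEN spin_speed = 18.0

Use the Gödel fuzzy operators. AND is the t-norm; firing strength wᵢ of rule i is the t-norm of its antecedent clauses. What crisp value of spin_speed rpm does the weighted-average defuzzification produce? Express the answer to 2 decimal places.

18.10

R1 (z=21.0): light=0.26, normal=0.20, clean=0.57; AND[min(a, b)] → w = 0.20
R2 (z=27.0): normal=0.20, ¬heavy=1−0.87=0.13; AND[min(a, b)] → w = 0.13
R3 (z=8.0): filthy=0.17, robust=0.81; AND[min(a, b)] → w = 0.17
R4 (z=18.0): filthy=0.17, heavy=0.87; AND[min(a, b)] → w = 0.17
Weighted average = (0.20·21.0 + 0.13·27.0 + 0.17·8.0 + 0.17·18.0) / (0.20 + 0.13 + 0.17 + 0.17)
  = 12.1300 / 0.6700 = 18.10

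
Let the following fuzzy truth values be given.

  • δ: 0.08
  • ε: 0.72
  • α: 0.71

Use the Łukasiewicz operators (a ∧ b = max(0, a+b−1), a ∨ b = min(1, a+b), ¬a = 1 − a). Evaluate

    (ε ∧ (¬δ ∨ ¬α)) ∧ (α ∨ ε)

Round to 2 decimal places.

¬δ = 1 − 0.08 = 0.92
¬α = 1 − 0.71 = 0.29
¬δ ∨ ¬α = min(1, a+b) on (0.92, 0.29) = 1.00
ε ∧ (¬δ ∨ ¬α) = max(0, a+b−1) on (0.72, 1.00) = 0.72
α ∨ ε = min(1, a+b) on (0.71, 0.72) = 1.00
(ε ∧ (¬δ ∨ ¬α)) ∧ (α ∨ ε) = max(0, a+b−1) on (0.72, 1.00) = 0.72

0.72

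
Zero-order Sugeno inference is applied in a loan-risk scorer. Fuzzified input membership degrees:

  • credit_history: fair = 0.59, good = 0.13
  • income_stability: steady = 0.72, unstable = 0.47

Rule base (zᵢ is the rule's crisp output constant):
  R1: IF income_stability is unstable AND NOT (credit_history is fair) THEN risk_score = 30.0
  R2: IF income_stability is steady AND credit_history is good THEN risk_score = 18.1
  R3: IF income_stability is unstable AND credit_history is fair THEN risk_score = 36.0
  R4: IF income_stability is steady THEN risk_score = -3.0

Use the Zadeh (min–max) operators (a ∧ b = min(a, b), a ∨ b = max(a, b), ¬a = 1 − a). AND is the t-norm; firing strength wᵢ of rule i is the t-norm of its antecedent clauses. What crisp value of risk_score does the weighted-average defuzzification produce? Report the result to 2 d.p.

R1 (z=30.0): unstable=0.47, ¬fair=1−0.59=0.41; AND[min(a, b)] → w = 0.41
R2 (z=18.1): steady=0.72, good=0.13; AND[min(a, b)] → w = 0.13
R3 (z=36.0): unstable=0.47, fair=0.59; AND[min(a, b)] → w = 0.47
R4 (z=-3.0): steady=0.72 → w = 0.72
Weighted average = (0.41·30.0 + 0.13·18.1 + 0.47·36.0 + 0.72·-3.0) / (0.41 + 0.13 + 0.47 + 0.72)
  = 29.4130 / 1.7300 = 17.00

17.00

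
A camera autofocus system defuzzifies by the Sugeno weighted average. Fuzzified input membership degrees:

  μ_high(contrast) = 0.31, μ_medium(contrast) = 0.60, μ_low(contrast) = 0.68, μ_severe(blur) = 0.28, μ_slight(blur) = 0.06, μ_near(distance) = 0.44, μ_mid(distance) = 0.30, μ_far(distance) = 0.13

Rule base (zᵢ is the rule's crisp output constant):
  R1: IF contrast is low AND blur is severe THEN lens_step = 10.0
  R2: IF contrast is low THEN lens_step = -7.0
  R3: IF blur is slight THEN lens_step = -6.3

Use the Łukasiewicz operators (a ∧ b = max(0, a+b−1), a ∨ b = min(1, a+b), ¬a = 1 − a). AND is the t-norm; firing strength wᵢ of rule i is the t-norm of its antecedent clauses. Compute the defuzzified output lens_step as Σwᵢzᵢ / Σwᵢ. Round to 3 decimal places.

-6.943

R1 (z=10.0): low=0.68, severe=0.28; AND[max(0, a+b−1)] → w = 0.00
R2 (z=-7.0): low=0.68 → w = 0.68
R3 (z=-6.3): slight=0.06 → w = 0.06
Weighted average = (0.00·10.0 + 0.68·-7.0 + 0.06·-6.3) / (0.00 + 0.68 + 0.06)
  = -5.1380 / 0.7400 = -6.943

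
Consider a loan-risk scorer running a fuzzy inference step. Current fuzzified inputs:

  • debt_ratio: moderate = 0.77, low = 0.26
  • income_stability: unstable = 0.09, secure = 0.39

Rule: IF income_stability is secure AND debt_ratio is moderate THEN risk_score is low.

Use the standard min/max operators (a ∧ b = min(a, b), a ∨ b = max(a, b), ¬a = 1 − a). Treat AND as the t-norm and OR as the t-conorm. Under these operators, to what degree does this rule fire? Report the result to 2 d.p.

0.39

firing strength: secure=0.39, moderate=0.77; AND[min(a, b)] → w = 0.39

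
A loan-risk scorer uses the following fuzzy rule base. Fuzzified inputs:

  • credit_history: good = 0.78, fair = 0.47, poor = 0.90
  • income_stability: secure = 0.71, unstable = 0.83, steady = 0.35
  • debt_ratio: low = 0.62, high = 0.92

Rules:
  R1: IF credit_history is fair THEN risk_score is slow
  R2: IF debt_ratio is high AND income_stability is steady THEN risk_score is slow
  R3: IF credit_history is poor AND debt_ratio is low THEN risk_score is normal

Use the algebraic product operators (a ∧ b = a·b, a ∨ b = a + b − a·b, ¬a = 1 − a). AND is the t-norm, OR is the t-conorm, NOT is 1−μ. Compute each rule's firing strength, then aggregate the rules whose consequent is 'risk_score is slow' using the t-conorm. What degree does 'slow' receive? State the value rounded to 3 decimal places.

R1: fair=0.47 → w = 0.4700
R2: high=0.92, steady=0.35; AND[a·b] → w = 0.3220
R3: poor=0.90, low=0.62; AND[a·b] → w = 0.5580
Rules with consequent 'slow': {R1, R2} → strengths 0.4700, 0.3220
Aggregate via t-conorm [a + b − a·b]: 0.6407

0.641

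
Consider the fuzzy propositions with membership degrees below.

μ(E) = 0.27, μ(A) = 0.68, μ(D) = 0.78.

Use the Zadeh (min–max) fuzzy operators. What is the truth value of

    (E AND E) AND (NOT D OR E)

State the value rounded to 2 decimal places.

0.27

E AND E = min(a, b) on (0.27, 0.27) = 0.27
NOT D = 1 − 0.78 = 0.22
NOT D OR E = max(a, b) on (0.22, 0.27) = 0.27
(E AND E) AND (NOT D OR E) = min(a, b) on (0.27, 0.27) = 0.27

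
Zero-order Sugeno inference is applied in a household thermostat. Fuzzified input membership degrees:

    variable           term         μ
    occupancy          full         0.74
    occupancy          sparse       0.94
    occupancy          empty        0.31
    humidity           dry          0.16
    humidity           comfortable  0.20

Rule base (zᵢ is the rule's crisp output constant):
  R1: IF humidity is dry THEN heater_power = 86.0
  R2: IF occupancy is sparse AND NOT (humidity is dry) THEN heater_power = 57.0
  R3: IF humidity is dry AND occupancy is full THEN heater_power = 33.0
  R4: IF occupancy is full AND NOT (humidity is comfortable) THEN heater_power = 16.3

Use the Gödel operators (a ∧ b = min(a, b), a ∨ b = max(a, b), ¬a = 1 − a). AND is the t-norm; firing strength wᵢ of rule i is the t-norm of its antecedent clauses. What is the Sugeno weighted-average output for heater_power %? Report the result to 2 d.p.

41.57

R1 (z=86.0): dry=0.16 → w = 0.16
R2 (z=57.0): sparse=0.94, ¬dry=1−0.16=0.84; AND[min(a, b)] → w = 0.84
R3 (z=33.0): dry=0.16, full=0.74; AND[min(a, b)] → w = 0.16
R4 (z=16.3): full=0.74, ¬comfortable=1−0.20=0.80; AND[min(a, b)] → w = 0.74
Weighted average = (0.16·86.0 + 0.84·57.0 + 0.16·33.0 + 0.74·16.3) / (0.16 + 0.84 + 0.16 + 0.74)
  = 78.9820 / 1.9000 = 41.57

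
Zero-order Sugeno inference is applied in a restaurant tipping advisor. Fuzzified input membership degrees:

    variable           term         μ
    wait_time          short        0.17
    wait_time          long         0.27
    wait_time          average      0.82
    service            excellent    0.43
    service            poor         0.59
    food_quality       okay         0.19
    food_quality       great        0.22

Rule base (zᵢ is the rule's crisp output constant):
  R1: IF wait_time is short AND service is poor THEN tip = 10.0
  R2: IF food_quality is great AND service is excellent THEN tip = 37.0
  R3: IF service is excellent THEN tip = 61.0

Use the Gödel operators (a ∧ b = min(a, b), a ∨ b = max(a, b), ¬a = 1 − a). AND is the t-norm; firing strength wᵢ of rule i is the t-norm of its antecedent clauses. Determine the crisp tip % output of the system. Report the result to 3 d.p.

43.988

R1 (z=10.0): short=0.17, poor=0.59; AND[min(a, b)] → w = 0.17
R2 (z=37.0): great=0.22, excellent=0.43; AND[min(a, b)] → w = 0.22
R3 (z=61.0): excellent=0.43 → w = 0.43
Weighted average = (0.17·10.0 + 0.22·37.0 + 0.43·61.0) / (0.17 + 0.22 + 0.43)
  = 36.0700 / 0.8200 = 43.988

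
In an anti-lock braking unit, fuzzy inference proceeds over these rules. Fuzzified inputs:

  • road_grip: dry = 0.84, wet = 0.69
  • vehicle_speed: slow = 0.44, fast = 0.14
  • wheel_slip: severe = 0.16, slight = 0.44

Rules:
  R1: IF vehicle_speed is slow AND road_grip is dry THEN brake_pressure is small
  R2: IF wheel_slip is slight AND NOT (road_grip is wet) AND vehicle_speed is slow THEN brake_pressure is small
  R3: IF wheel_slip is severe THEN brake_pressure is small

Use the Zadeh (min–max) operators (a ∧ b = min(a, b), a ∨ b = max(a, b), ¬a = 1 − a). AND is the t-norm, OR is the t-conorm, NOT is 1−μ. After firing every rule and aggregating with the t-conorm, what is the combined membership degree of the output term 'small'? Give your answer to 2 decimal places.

R1: slow=0.44, dry=0.84; AND[min(a, b)] → w = 0.44
R2: slight=0.44, ¬wet=1−0.69=0.31, slow=0.44; AND[min(a, b)] → w = 0.31
R3: severe=0.16 → w = 0.16
Rules with consequent 'small': {R1, R2, R3} → strengths 0.44, 0.31, 0.16
Aggregate via t-conorm [max(a, b)]: 0.44

0.44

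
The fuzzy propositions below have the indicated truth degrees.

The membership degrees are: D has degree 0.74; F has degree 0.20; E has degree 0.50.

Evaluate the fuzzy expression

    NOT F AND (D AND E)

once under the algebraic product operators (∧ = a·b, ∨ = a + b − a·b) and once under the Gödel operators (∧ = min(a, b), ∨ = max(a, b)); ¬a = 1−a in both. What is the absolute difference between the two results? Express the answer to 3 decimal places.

Under algebraic product:
  NOT F = 1 − 0.2000 = 0.8000
  D AND E = a·b on (0.7400, 0.5000) = 0.3700
  NOT F AND (D AND E) = a·b on (0.8000, 0.3700) = 0.2960
  → value = 0.2960
Under Gödel:
  NOT F = 1 − 0.20 = 0.80
  D AND E = min(a, b) on (0.74, 0.50) = 0.50
  NOT F AND (D AND E) = min(a, b) on (0.80, 0.50) = 0.50
  → value = 0.5000
|0.2960 − 0.5000| = 0.204

0.204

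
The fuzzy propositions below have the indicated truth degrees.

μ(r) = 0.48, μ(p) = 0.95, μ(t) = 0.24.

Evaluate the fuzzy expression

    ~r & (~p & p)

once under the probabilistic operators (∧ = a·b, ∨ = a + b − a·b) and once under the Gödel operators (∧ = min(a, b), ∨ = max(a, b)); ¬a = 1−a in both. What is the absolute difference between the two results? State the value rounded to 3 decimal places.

Under probabilistic:
  ~r = 1 − 0.4800 = 0.5200
  ~p = 1 − 0.9500 = 0.0500
  ~p & p = a·b on (0.0500, 0.9500) = 0.0475
  ~r & (~p & p) = a·b on (0.5200, 0.0475) = 0.0247
  → value = 0.0247
Under Gödel:
  ~r = 1 − 0.48 = 0.52
  ~p = 1 − 0.95 = 0.05
  ~p & p = min(a, b) on (0.05, 0.95) = 0.05
  ~r & (~p & p) = min(a, b) on (0.52, 0.05) = 0.05
  → value = 0.0500
|0.0247 − 0.0500| = 0.025

0.025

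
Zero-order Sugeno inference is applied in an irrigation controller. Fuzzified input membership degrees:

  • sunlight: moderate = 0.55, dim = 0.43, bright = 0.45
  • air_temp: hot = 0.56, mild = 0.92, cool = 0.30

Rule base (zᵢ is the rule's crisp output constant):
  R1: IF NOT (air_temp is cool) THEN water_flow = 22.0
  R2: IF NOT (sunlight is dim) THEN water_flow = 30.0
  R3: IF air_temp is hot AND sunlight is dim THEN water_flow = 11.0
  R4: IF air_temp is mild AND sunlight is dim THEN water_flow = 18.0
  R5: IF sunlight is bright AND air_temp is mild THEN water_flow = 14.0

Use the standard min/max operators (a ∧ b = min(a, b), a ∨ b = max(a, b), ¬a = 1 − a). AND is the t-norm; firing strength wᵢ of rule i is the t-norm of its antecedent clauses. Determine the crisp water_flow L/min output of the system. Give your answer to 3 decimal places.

19.872

R1 (z=22.0): ¬cool=1−0.30=0.70 → w = 0.70
R2 (z=30.0): ¬dim=1−0.43=0.57 → w = 0.57
R3 (z=11.0): hot=0.56, dim=0.43; AND[min(a, b)] → w = 0.43
R4 (z=18.0): mild=0.92, dim=0.43; AND[min(a, b)] → w = 0.43
R5 (z=14.0): bright=0.45, mild=0.92; AND[min(a, b)] → w = 0.45
Weighted average = (0.70·22.0 + 0.57·30.0 + 0.43·11.0 + 0.43·18.0 + 0.45·14.0) / (0.70 + 0.57 + 0.43 + 0.43 + 0.45)
  = 51.2700 / 2.5800 = 19.872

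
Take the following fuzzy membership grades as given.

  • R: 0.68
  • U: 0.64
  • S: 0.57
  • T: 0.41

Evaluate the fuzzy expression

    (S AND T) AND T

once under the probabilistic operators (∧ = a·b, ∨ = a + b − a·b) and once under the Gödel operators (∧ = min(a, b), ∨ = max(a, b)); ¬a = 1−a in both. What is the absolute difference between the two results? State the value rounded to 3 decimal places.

Under probabilistic:
  S AND T = a·b on (0.5700, 0.4100) = 0.2337
  (S AND T) AND T = a·b on (0.2337, 0.4100) = 0.0958
  → value = 0.0958
Under Gödel:
  S AND T = min(a, b) on (0.57, 0.41) = 0.41
  (S AND T) AND T = min(a, b) on (0.41, 0.41) = 0.41
  → value = 0.4100
|0.0958 − 0.4100| = 0.314

0.314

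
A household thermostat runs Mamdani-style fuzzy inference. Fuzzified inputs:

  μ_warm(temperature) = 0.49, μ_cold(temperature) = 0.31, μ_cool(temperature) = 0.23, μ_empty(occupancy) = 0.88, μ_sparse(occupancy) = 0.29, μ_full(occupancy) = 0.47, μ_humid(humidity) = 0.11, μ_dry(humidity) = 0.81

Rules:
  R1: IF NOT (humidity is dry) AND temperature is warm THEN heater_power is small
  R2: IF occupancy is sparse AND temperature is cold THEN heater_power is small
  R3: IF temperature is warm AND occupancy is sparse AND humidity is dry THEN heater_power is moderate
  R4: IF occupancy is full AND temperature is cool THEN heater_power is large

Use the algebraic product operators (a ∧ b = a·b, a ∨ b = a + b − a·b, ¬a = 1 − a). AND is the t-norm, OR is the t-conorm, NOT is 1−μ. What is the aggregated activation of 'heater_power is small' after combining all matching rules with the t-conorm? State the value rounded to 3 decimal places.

R1: ¬dry=1−0.81=0.19, warm=0.49; AND[a·b] → w = 0.0931
R2: sparse=0.29, cold=0.31; AND[a·b] → w = 0.0899
R3: warm=0.49, sparse=0.29, dry=0.81; AND[a·b] → w = 0.1151
R4: full=0.47, cool=0.23; AND[a·b] → w = 0.1081
Rules with consequent 'small': {R1, R2} → strengths 0.0931, 0.0899
Aggregate via t-conorm [a + b − a·b]: 0.1746

0.175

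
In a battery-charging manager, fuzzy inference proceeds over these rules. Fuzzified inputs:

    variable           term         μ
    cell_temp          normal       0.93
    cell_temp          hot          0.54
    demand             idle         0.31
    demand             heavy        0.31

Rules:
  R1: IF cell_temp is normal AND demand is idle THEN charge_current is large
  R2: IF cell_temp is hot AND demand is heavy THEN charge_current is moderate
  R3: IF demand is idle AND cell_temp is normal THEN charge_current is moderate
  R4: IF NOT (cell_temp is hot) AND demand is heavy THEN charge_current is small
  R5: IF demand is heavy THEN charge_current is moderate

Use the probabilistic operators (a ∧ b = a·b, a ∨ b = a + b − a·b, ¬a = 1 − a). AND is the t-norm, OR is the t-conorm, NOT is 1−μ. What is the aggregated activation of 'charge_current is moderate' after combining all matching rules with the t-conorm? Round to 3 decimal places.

R1: normal=0.93, idle=0.31; AND[a·b] → w = 0.2883
R2: hot=0.54, heavy=0.31; AND[a·b] → w = 0.1674
R3: idle=0.31, normal=0.93; AND[a·b] → w = 0.2883
R4: ¬hot=1−0.54=0.46, heavy=0.31; AND[a·b] → w = 0.1426
R5: heavy=0.31 → w = 0.3100
Rules with consequent 'moderate': {R2, R3, R5} → strengths 0.1674, 0.2883, 0.3100
Aggregate via t-conorm [a + b − a·b]: 0.5911

0.591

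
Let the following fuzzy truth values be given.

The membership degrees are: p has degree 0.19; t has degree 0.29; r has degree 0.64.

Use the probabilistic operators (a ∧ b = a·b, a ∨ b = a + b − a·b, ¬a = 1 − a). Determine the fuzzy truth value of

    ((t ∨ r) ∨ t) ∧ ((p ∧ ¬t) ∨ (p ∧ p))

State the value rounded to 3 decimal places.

t ∨ r = a + b − a·b on (0.2900, 0.6400) = 0.7444
(t ∨ r) ∨ t = a + b − a·b on (0.7444, 0.2900) = 0.8185
¬t = 1 − 0.2900 = 0.7100
p ∧ ¬t = a·b on (0.1900, 0.7100) = 0.1349
p ∧ p = a·b on (0.1900, 0.1900) = 0.0361
(p ∧ ¬t) ∨ (p ∧ p) = a + b − a·b on (0.1349, 0.0361) = 0.1661
((t ∨ r) ∨ t) ∧ ((p ∧ ¬t) ∨ (p ∧ p)) = a·b on (0.8185, 0.1661) = 0.1360

0.136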